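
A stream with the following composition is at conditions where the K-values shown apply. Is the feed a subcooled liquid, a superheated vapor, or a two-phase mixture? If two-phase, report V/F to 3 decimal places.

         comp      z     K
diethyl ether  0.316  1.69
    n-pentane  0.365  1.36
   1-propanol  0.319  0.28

ΣzᵢKᵢ = 1.120; Σzᵢ/Kᵢ = 1.595.
Both exceed 1, so a two-phase solution exists.
Rachford–Rice: g(ψ) = Σ zᵢ(Kᵢ−1)/(1+ψ(Kᵢ−1)) = 0.
Newton–Raphson from ψ = 0.65:
  ψ = 0.650: g = -0.1747, g' = -0.687 → ψ = 0.396
  ψ = 0.396: g = -0.0349, g' = -0.452 → ψ = 0.319
  ψ = 0.319: g = -0.0014, g' = -0.418 → ψ = 0.315
Converged at ψ = 0.315.

two-phase, V/F = 0.315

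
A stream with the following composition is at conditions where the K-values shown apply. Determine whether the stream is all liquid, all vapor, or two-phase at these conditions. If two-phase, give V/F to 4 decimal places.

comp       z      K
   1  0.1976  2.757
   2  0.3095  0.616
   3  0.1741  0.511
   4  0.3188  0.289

all liquid

ΣzᵢKᵢ = 0.9165; Σzᵢ/Kᵢ = 2.0179.
Since ΣzᵢKᵢ < 1 the mixture is below its bubble point — single liquid phase.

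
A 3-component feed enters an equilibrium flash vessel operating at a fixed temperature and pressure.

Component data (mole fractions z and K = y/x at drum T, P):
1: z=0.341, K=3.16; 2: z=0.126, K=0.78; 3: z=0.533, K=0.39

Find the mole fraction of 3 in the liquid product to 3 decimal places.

Rachford–Rice: g(V/F) = Σ zᵢ(Kᵢ−1)/(1+V/F(Kᵢ−1)) = 0.
Check two-phase: ΣzᵢKᵢ = 1.384 > 1 and Σzᵢ/Kᵢ = 1.636 > 1, so g(0) = 0.384 > 0 and g(1) = -0.636 < 0.
Iterate (Newton) starting at V/F = 0.4:
  V/F = 0.400: g = -0.0653, g' = -0.812 → V/F = 0.320
  V/F = 0.320: g = 0.0021, g' = -0.870 → V/F = 0.322
Converged at V/F = 0.322.
Compositions from xᵢ = zᵢ/(1+V/F(Kᵢ−1)), yᵢ = Kᵢxᵢ:
  1: x = 0.201, y = 0.636
  2: x = 0.136, y = 0.106
  3: x = 0.663, y = 0.259

x_3 = 0.663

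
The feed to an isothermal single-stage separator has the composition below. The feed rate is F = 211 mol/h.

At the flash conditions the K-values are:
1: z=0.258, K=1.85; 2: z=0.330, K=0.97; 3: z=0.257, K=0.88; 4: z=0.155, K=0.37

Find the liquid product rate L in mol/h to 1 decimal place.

Newton–Raphson from ψ = 0.5:
  ψ = 0.500: g = -0.0315, g' = -0.227 → ψ = 0.361
  ψ = 0.361: g = -0.0009, g' = -0.217 → ψ = 0.357
Converged at ψ = 0.357.
Then V = ψ·F = 0.3572·211 = 75.4 mol/h and L = F − V = 135.6 mol/h.

L = 135.6 mol/h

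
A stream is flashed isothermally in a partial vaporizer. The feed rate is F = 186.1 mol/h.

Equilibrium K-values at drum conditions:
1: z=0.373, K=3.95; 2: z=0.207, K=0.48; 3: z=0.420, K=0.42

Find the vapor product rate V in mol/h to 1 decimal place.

V = 84.3 mol/h

Let ψ = V/F and solve Σ zᵢ(Kᵢ−1)/(1+ψ(Kᵢ−1)) = 0.
Feasibility: ΣzᵢKᵢ = 1.749, Σzᵢ/Kᵢ = 1.526 — both > 1, two phases present.
Newton iteration, ψ⁰ = 0.5:
  ψ = 0.500: g = -0.0440, g' = -0.912 → ψ = 0.452
  ψ = 0.452: g = 0.0009, g' = -0.952 → ψ = 0.453
Converged at ψ = 0.453.
Then V = ψ·F = 0.4527·186.1 = 84.3 mol/h and L = F − V = 101.8 mol/h.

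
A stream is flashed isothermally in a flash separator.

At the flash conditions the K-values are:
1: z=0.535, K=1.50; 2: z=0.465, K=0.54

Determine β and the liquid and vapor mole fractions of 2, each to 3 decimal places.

β = 0.233, x_2 = 0.521, y_2 = 0.281

Material balance + equilibrium reduce to Σ zᵢ(Kᵢ−1)/(1+β(Kᵢ−1)) = 0.
g(0) = ΣzᵢKᵢ − 1 = 0.054 and g(1) = 1 − Σzᵢ/Kᵢ = -0.218, so a root lies in (0, 1).
Newton–Raphson from β = 0.45:
  β = 0.450: g = -0.0514, g' = -0.246 → β = 0.241
  β = 0.241: g = -0.0018, g' = -0.231 → β = 0.233
Converged at β = 0.233.
Compositions from xᵢ = zᵢ/(1+β(Kᵢ−1)), yᵢ = Kᵢxᵢ:
  1: x = 0.479, y = 0.719
  2: x = 0.521, y = 0.281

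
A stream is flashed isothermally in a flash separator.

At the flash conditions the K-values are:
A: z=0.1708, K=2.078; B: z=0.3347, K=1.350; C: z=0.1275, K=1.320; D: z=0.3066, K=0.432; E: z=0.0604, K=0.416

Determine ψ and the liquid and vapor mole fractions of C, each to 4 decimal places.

ψ = 0.3888, x_C = 0.1134, y_C = 0.1497

Iterate (Newton) starting at ψ = 0.5:
  ψ = 0.5000: g = -0.03854, g' = -0.3572 → ψ = 0.3921
  ψ = 0.3921: g = -0.00113, g' = -0.3385 → ψ = 0.3888
Converged at ψ = 0.3888.
Compositions from xᵢ = zᵢ/(1+ψ(Kᵢ−1)), yᵢ = Kᵢxᵢ:
  A: x = 0.1204, y = 0.2501
  B: x = 0.2946, y = 0.3977
  C: x = 0.1134, y = 0.1497
  D: x = 0.3935, y = 0.1700
  E: x = 0.0781, y = 0.0325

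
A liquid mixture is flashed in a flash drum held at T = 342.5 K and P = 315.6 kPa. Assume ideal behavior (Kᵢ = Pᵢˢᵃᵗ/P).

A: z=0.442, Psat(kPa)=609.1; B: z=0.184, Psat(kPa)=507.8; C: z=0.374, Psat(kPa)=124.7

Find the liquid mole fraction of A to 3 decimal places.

x_A = 0.287

Raoult's law: Kᵢ = Pᵢˢᵃᵗ/P = Pᵢˢᵃᵗ/315.6.
  K_A = 609.1/315.6 = 1.92997, K_B = 507.8/315.6 = 1.60900, K_C = 124.7/315.6 = 0.39512
Let β = V/F and solve Σ zᵢ(Kᵢ−1)/(1+β(Kᵢ−1)) = 0.
Feasibility: ΣzᵢKᵢ = 1.297, Σzᵢ/Kᵢ = 1.290 — both > 1, two phases present.
Newton–Raphson from β = 0.5:
  β = 0.500: g = 0.0422, g' = -0.499 → β = 0.584
  β = 0.584: g = -0.0010, g' = -0.525 → β = 0.583
Converged at β = 0.583.
Compositions from xᵢ = zᵢ/(1+β(Kᵢ−1)), yᵢ = Kᵢxᵢ:
  A: x = 0.287, y = 0.553
  B: x = 0.136, y = 0.219
  C: x = 0.578, y = 0.228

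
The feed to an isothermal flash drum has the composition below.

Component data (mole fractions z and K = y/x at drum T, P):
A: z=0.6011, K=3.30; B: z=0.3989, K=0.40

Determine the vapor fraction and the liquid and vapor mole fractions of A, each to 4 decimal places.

Material balance + equilibrium reduce to Σ zᵢ(Kᵢ−1)/(1+ψ(Kᵢ−1)) = 0.
Check two-phase: ΣzᵢKᵢ = 2.1432 > 1 and Σzᵢ/Kᵢ = 1.1794 > 1, so g(0) = 1.1432 > 0 and g(1) = -0.1794 < 0.
Iterate (Newton) starting at ψ = 0.5:
  ψ = 0.5000: g = 0.30112, g' = -0.9810 → ψ = 0.8070
  ψ = 0.8070: g = 0.02008, g' = -0.9296 → ψ = 0.8286
  ψ = 0.8286: g = -0.00016, g' = -0.9445 → ψ = 0.8284
Converged at ψ = 0.8284.
Compositions from xᵢ = zᵢ/(1+ψ(Kᵢ−1)), yᵢ = Kᵢxᵢ:
  A: x = 0.2069, y = 0.6828
  B: x = 0.7931, y = 0.3172

ψ = 0.8284, x_A = 0.2069, y_A = 0.6828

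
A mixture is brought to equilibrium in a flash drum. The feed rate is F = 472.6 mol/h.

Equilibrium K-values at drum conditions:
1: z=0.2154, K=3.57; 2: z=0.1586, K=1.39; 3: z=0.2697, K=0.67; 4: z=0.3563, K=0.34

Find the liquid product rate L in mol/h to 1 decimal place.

L = 345.7 mol/h

Newton–Raphson from ψ = 0.5:
  ψ = 0.5000: g = -0.16354, g' = -0.6772 → ψ = 0.2585
  ψ = 0.2585: g = 0.00795, g' = -0.7942 → ψ = 0.2685
  ψ = 0.2685: g = 0.00006, g' = -0.7824 → ψ = 0.2686
Converged at ψ = 0.2686.
Then V = ψ·F = 0.2686·472.6 = 126.9 mol/h and L = F − V = 345.7 mol/h.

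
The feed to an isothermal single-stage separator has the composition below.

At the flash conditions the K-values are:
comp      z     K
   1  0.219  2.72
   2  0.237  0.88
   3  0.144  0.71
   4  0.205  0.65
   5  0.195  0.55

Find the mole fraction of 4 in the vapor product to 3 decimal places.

Let β = V/F and solve Σ zᵢ(Kᵢ−1)/(1+β(Kᵢ−1)) = 0.
Feasibility: ΣzᵢKᵢ = 1.147, Σzᵢ/Kᵢ = 1.223 — both > 1, two phases present.
Newton–Raphson from β = 0.5:
  β = 0.500: g = -0.0768, g' = -0.310 → β = 0.253
  β = 0.253: g = 0.0105, g' = -0.413 → β = 0.278
  β = 0.278: g = 0.0002, g' = -0.397 → β = 0.279
Converged at β = 0.279.
Compositions from xᵢ = zᵢ/(1+β(Kᵢ−1)), yᵢ = Kᵢxᵢ:
  1: x = 0.148, y = 0.403
  2: x = 0.245, y = 0.216
  3: x = 0.157, y = 0.111
  4: x = 0.227, y = 0.148
  5: x = 0.223, y = 0.123

y_4 = 0.148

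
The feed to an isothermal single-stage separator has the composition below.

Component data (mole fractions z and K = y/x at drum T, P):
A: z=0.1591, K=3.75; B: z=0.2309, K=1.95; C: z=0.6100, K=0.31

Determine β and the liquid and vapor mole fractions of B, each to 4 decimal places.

Material balance + equilibrium reduce to Σ zᵢ(Kᵢ−1)/(1+β(Kᵢ−1)) = 0.
Check two-phase: ΣzᵢKᵢ = 1.2360 > 1 and Σzᵢ/Kᵢ = 2.1286 > 1, so g(0) = 0.2360 > 0 and g(1) = -1.1286 < 0.
Iterate (Newton) starting at β = 0.5:
  β = 0.5000: g = -0.30966, g' = -0.9860 → β = 0.1860
  β = 0.1860: g = -0.00694, g' = -1.0595 → β = 0.1794
Converged at β = 0.1794.
Compositions from xᵢ = zᵢ/(1+β(Kᵢ−1)), yᵢ = Kᵢxᵢ:
  A: x = 0.1065, y = 0.3995
  B: x = 0.1973, y = 0.3847
  C: x = 0.6962, y = 0.2158

β = 0.1794, x_B = 0.1973, y_B = 0.3847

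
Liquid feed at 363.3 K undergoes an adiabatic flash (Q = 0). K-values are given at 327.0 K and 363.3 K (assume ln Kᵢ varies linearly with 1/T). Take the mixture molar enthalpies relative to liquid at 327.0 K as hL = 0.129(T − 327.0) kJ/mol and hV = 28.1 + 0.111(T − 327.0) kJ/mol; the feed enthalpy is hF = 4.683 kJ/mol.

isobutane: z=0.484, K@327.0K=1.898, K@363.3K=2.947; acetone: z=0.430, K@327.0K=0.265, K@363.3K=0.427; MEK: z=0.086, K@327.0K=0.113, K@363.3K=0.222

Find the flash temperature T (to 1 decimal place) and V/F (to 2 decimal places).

Adiabatic flash: solve Rachford–Rice at each trial T, then check hF = ψ·hV(T) + (1−ψ)·hL(T).
  T = 327.0 K: K = (1.898, 0.265, 0.113), RR gives ψ = 0.062, H_out = 1.736 kJ/mol
  T = 363.3 K: K = (2.947, 0.427, 0.222), RR gives ψ = 0.526, H_out = 19.108 kJ/mol
  T = 345.1 K: K = (2.391, 0.340, 0.161), RR gives ψ = 0.329, H_out = 11.473 kJ/mol
  T = 336.1 K: K = (2.138, 0.302, 0.136), RR gives ψ = 0.212, H_out = 7.107 kJ/mol
  T = 331.6 K: K = (2.018, 0.283, 0.124), RR gives ψ = 0.143, H_out = 4.614 kJ/mol
  T = 333.9 K: K = (2.079, 0.292, 0.130), RR gives ψ = 0.180, H_out = 5.922 kJ/mol
Linear interpolation between T = 331.6 (H_out = 4.614) and T = 333.9 (H_out = 5.922) on hF = 4.683 gives T ≈ 331.7 K, at which ψ = 0.15.

T = 331.7 K, V/F = 0.15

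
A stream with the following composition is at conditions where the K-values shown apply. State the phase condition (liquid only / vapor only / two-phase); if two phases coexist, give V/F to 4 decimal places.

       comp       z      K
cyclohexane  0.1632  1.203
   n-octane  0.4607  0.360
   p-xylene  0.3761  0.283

ΣzᵢKᵢ = 0.4686; Σzᵢ/Kᵢ = 2.7444.
Since ΣzᵢKᵢ < 1 the mixture is below its bubble point — single liquid phase.

liquid only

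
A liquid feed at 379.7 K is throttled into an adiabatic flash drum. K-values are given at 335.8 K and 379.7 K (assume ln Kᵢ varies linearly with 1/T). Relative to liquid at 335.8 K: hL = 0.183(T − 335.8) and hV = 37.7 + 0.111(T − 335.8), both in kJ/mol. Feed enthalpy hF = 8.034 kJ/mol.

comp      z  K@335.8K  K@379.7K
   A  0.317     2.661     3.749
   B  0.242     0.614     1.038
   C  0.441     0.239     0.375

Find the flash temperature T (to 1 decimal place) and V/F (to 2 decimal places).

T = 344.9 K, V/F = 0.17

Adiabatic flash: solve Rachford–Rice at each trial T, then check hF = ψ·hV(T) + (1−ψ)·hL(T).
  T = 335.8 K: K = (2.661, 0.614, 0.239), RR gives ψ = 0.091, H_out = 3.431 kJ/mol
  T = 379.7 K: K = (3.749, 1.038, 0.375), RR gives ψ = 0.469, H_out = 24.223 kJ/mol
  T = 357.8 K: K = (3.193, 0.812, 0.304), RR gives ψ = 0.281, H_out = 14.185 kJ/mol
  T = 346.8 K: K = (2.923, 0.709, 0.270), RR gives ψ = 0.188, H_out = 8.969 kJ/mol
  T = 341.3 K: K = (2.791, 0.661, 0.254), RR gives ψ = 0.141, H_out = 6.254 kJ/mol
  T = 344.1 K: K = (2.858, 0.685, 0.263), RR gives ψ = 0.165, H_out = 7.648 kJ/mol
  T = 345.5 K: K = (2.892, 0.697, 0.267), RR gives ψ = 0.177, H_out = 8.335 kJ/mol
Linear interpolation between T = 344.1 (H_out = 7.648) and T = 345.5 (H_out = 8.335) on hF = 8.034 gives T ≈ 344.9 K, at which ψ = 0.17.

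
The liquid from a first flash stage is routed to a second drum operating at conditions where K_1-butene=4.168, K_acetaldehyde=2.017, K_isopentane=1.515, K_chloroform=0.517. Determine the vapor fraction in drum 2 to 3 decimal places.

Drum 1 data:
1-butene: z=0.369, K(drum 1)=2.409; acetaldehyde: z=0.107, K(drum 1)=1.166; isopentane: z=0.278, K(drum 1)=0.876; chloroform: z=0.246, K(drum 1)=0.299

V/F (drum 2) = 0.887

Drum 1:
Iterate (Newton) starting at ψ₁ = 0.5:
  ψ₁ = 0.500: g = 0.0192, g' = -0.546 → ψ₁ = 0.535
Converged at ψ₁ = 0.535.
Drum-1 compositions:
  1-butene: x = 0.210, y = 0.507
  acetaldehyde: x = 0.098, y = 0.115
  isopentane: x = 0.298, y = 0.261
  chloroform: x = 0.394, y = 0.118
Drum-2 feed = drum-1 liquid: z₂ = (0.2104, 0.0983, 0.2977, 0.3936).
Drum 2:
Rachford–Rice: g(ψ₂) = Σ zᵢ(Kᵢ−1)/(1+ψ₂(Kᵢ−1)) = 0.
Feasibility: ΣzᵢKᵢ = 1.730, Σzᵢ/Kᵢ = 1.057 — both > 1, two phases present.
Iterate (Newton) starting at ψ₂ = 0.67:
  ψ₂ = 0.670: g = 0.1059, g' = -0.497 → ψ₂ = 0.883
  ψ₂ = 0.883: g = 0.0021, g' = -0.491 → ψ₂ = 0.887
Converged at ψ₂ = 0.887.
  1-butene: x = 0.055, y = 0.230
  acetaldehyde: x = 0.052, y = 0.104
  isopentane: x = 0.204, y = 0.310
  chloroform: x = 0.689, y = 0.356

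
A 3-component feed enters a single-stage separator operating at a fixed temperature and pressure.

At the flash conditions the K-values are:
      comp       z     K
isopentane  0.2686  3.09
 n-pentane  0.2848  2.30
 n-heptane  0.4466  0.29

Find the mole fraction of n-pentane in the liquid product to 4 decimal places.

Let β = V/F and solve Σ zᵢ(Kᵢ−1)/(1+β(Kᵢ−1)) = 0.
Feasibility: ΣzᵢKᵢ = 1.6145, Σzᵢ/Kᵢ = 1.7508 — both > 1, two phases present.
Newton–Raphson from β = 0.65:
  β = 0.6500: g = -0.15014, g' = -1.1287 → β = 0.5170
  β = 0.5170: g = -0.00972, g' = -1.0052 → β = 0.5073
Converged at β = 0.5073.
Compositions from xᵢ = zᵢ/(1+β(Kᵢ−1)), yᵢ = Kᵢxᵢ:
  isopentane: x = 0.1304, y = 0.4029
  n-pentane: x = 0.1716, y = 0.3947
  n-heptane: x = 0.6980, y = 0.2024

x_n-pentane = 0.1716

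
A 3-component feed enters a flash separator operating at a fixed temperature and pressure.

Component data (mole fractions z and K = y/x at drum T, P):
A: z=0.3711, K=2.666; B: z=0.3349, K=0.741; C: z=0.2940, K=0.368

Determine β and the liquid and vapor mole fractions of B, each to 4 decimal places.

β = 0.4425, x_B = 0.3782, y_B = 0.2803

Rachford–Rice: g(β) = Σ zᵢ(Kᵢ−1)/(1+β(Kᵢ−1)) = 0.
g(0) = ΣzᵢKᵢ − 1 = 0.3457 and g(1) = 1 − Σzᵢ/Kᵢ = -0.3901, so a root lies in (0, 1).
Newton iteration, β⁰ = 0.5:
  β = 0.5000: g = -0.03400, g' = -0.5872 → β = 0.4421
  β = 0.4421: g = 0.00022, g' = -0.5964 → β = 0.4425
Converged at β = 0.4425.
Compositions from xᵢ = zᵢ/(1+β(Kᵢ−1)), yᵢ = Kᵢxᵢ:
  A: x = 0.2136, y = 0.5695
  B: x = 0.3782, y = 0.2803
  C: x = 0.4081, y = 0.1502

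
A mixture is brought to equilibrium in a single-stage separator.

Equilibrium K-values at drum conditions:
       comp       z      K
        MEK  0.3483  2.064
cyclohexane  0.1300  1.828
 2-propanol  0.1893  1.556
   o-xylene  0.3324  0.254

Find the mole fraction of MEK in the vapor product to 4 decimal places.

y_MEK = 0.4671

Newton–Raphson from ψ = 0.3:
  ψ = 0.3000: g = 0.13788, g' = -0.6338 → ψ = 0.5176
  ψ = 0.5176: g = -0.00785, g' = -0.7338 → ψ = 0.5068
Converged at ψ = 0.5068.
Compositions from xᵢ = zᵢ/(1+ψ(Kᵢ−1)), yᵢ = Kᵢxᵢ:
  MEK: x = 0.2263, y = 0.4671
  cyclohexane: x = 0.0916, y = 0.1674
  2-propanol: x = 0.1477, y = 0.2298
  o-xylene: x = 0.5345, y = 0.1358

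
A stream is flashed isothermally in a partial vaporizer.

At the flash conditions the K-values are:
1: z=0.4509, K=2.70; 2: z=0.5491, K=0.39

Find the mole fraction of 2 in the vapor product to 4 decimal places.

y_2 = 0.2870

Let ψ = V/F and solve Σ zᵢ(Kᵢ−1)/(1+ψ(Kᵢ−1)) = 0.
g(0) = ΣzᵢKᵢ − 1 = 0.4316 and g(1) = 1 − Σzᵢ/Kᵢ = -0.5749, so a root lies in (0, 1).
Newton iteration, ψ⁰ = 0.5:
  ψ = 0.5000: g = -0.06760, g' = -0.8037 → ψ = 0.4159
  ψ = 0.4159: g = 0.00024, g' = -0.8140 → ψ = 0.4162
Converged at ψ = 0.4162.
Compositions from xᵢ = zᵢ/(1+ψ(Kᵢ−1)), yᵢ = Kᵢxᵢ:
  1: x = 0.2641, y = 0.7130
  2: x = 0.7359, y = 0.2870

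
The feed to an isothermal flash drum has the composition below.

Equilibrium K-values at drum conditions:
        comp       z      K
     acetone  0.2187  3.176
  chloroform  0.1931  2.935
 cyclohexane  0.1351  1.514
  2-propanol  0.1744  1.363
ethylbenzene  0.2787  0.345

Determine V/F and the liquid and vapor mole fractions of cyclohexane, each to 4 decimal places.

V/F = 0.8421, x_cyclohexane = 0.0943, y_cyclohexane = 0.1428

Newton iteration, V/F⁰ = 0.5:
  V/F = 0.5000: g = 0.25521, g' = -0.7277 → V/F = 0.8507
  V/F = 0.8507: g = -0.00745, g' = -0.8712 → V/F = 0.8421
Converged at V/F = 0.8421.
Compositions from xᵢ = zᵢ/(1+V/F(Kᵢ−1)), yᵢ = Kᵢxᵢ:
  acetone: x = 0.0772, y = 0.2452
  chloroform: x = 0.0734, y = 0.2155
  cyclohexane: x = 0.0943, y = 0.1428
  2-propanol: x = 0.1336, y = 0.1821
  ethylbenzene: x = 0.6215, y = 0.2144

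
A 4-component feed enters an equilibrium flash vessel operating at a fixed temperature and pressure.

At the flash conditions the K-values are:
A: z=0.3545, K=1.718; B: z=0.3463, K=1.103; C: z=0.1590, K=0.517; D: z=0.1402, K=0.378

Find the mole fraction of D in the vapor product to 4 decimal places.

y_D = 0.0753

Material balance + equilibrium reduce to Σ zᵢ(Kᵢ−1)/(1+V/F(Kᵢ−1)) = 0.
Feasibility: ΣzᵢKᵢ = 1.1262, Σzᵢ/Kᵢ = 1.1987 — both > 1, two phases present.
Iterate (Newton) starting at V/F = 0.48:
  V/F = 0.4800: g = -0.00102, g' = -0.2775 → V/F = 0.4763
Converged at V/F = 0.4763.
Compositions from xᵢ = zᵢ/(1+V/F(Kᵢ−1)), yᵢ = Kᵢxᵢ:
  A: x = 0.2642, y = 0.4538
  B: x = 0.3301, y = 0.3641
  C: x = 0.2065, y = 0.1068
  D: x = 0.1992, y = 0.0753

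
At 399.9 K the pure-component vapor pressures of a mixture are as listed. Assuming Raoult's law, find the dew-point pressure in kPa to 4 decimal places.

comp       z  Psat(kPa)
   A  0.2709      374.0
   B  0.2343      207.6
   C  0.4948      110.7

At the dew point ψ → 1, so Σzᵢ/Kᵢ = 1 with Kᵢ = Pᵢˢᵃᵗ/P ⇒ 1/P = Σzᵢ/Pᵢˢᵃᵗ.
1/P = 0.2709/374.0 + 0.2343/207.6 + 0.4948/110.7 = 0.0063227 ⇒ P = 158.1607 kPa

Pdew = 158.1607 kPa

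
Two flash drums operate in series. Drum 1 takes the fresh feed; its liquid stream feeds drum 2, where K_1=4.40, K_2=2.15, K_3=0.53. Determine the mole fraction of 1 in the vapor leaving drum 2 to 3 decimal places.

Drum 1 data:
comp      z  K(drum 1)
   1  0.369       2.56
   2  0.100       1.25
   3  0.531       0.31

y_1 (drum 2) = 0.426

Drum 1:
Newton–Raphson from ψ₁ = 0.5:
  ψ₁ = 0.500: g = -0.2138, g' = -0.878 → ψ₁ = 0.256
  ψ₁ = 0.256: g = -0.0105, g' = -0.837 → ψ₁ = 0.244
Converged at ψ₁ = 0.244.
Drum-1 compositions:
  1: x = 0.267, y = 0.684
  2: x = 0.094, y = 0.118
  3: x = 0.638, y = 0.198
Drum-2 feed = drum-1 liquid: z₂ = (0.2673, 0.0943, 0.6385).
Drum 2:
Material balance + equilibrium reduce to Σ zᵢ(Kᵢ−1)/(1+ψ₂(Kᵢ−1)) = 0.
g(0) = ΣzᵢKᵢ − 1 = 0.717 and g(1) = 1 − Σzᵢ/Kᵢ = -0.309, so a root lies in (0, 1).
Newton–Raphson from ψ₂ = 0.38:
  ψ₂ = 0.380: g = 0.1066, g' = -0.858 → ψ₂ = 0.504
  ψ₂ = 0.504: g = 0.0101, g' = -0.711 → ψ₂ = 0.518
  ψ₂ = 0.518: g = 0.0001, g' = -0.700 → ψ₂ = 0.519
Converged at ψ₂ = 0.519.
  1: x = 0.097, y = 0.426
  2: x = 0.059, y = 0.127
  3: x = 0.844, y = 0.447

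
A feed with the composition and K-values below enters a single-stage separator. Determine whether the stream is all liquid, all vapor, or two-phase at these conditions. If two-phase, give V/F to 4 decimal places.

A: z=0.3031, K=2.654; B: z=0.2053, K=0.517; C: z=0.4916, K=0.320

ΣzᵢKᵢ = 1.0679; Σzᵢ/Kᵢ = 2.0476.
Both exceed 1, so a two-phase solution exists.
Rachford–Rice: g(ψ) = Σ zᵢ(Kᵢ−1)/(1+ψ(Kᵢ−1)) = 0.
Iterate (Newton) starting at ψ = 0.61:
  ψ = 0.6100: g = -0.46227, g' = -0.9655 → ψ = 0.1312
  ψ = 0.1312: g = -0.06098, g' = -0.8885 → ψ = 0.0626
  ψ = 0.0626: g = 0.00291, g' = -0.9798 → ψ = 0.0655
Converged at ψ = 0.0656.

two-phase, V/F = 0.0656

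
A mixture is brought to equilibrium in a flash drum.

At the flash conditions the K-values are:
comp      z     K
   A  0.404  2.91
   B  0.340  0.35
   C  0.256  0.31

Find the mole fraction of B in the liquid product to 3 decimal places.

x_B = 0.420

Material balance + equilibrium reduce to Σ zᵢ(Kᵢ−1)/(1+ψ(Kᵢ−1)) = 0.
Feasibility: ΣzᵢKᵢ = 1.374, Σzᵢ/Kᵢ = 1.936 — both > 1, two phases present.
Newton iteration, ψ⁰ = 0.49:
  ψ = 0.490: g = -0.1926, g' = -0.981 → ψ = 0.294
  ψ = 0.294: g = -0.0003, g' = -1.016 → ψ = 0.293
Converged at ψ = 0.293.
Compositions from xᵢ = zᵢ/(1+ψ(Kᵢ−1)), yᵢ = Kᵢxᵢ:
  A: x = 0.259, y = 0.753
  B: x = 0.420, y = 0.147
  C: x = 0.321, y = 0.100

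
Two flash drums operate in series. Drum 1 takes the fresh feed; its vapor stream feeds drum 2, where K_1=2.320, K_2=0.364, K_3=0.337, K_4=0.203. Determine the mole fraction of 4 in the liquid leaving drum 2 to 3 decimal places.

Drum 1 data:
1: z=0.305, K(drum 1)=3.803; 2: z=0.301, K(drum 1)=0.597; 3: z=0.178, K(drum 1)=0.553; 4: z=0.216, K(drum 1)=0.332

Drum 1:
Let ψ₁ = V/F and solve Σ zᵢ(Kᵢ−1)/(1+ψ₁(Kᵢ−1)) = 0.
g(0) = ΣzᵢKᵢ − 1 = 0.510 and g(1) = 1 − Σzᵢ/Kᵢ = -0.557, so a root lies in (0, 1).
Newton–Raphson from ψ₁ = 0.52:
  ψ₁ = 0.520: g = -0.1303, g' = -0.762 → ψ₁ = 0.349
  ψ₁ = 0.349: g = 0.0087, g' = -0.893 → ψ₁ = 0.359
Converged at ψ₁ = 0.359.
Drum-1 compositions:
  1: x = 0.152, y = 0.578
  2: x = 0.352, y = 0.210
  3: x = 0.212, y = 0.117
  4: x = 0.284, y = 0.094
Drum-2 feed = drum-1 vapor: z₂ = (0.5784, 0.2101, 0.1172, 0.0943).
Drum 2:
Material balance + equilibrium reduce to Σ zᵢ(Kᵢ−1)/(1+ψ₂(Kᵢ−1)) = 0.
Feasibility: ΣzᵢKᵢ = 1.477, Σzᵢ/Kᵢ = 1.639 — both > 1, two phases present.
Iterate (Newton) starting at ψ₂ = 0.49:
  ψ₂ = 0.490: g = 0.0311, g' = -0.825 → ψ₂ = 0.528
  ψ₂ = 0.528: g = -0.0003, g' = -0.843 → ψ₂ = 0.527
Converged at ψ₂ = 0.527.
  1: x = 0.341, y = 0.791
  2: x = 0.316, y = 0.115
  3: x = 0.180, y = 0.061
  4: x = 0.163, y = 0.033

x_4 (drum 2) = 0.163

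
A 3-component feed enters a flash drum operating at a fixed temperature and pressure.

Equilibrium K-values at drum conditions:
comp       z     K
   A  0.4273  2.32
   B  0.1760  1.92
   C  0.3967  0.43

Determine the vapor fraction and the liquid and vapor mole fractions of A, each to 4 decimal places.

Newton iteration, ψ⁰ = 0.5:
  ψ = 0.5000: g = 0.13443, g' = -0.5922 → ψ = 0.7270
  ψ = 0.7270: g = -0.00128, g' = -0.6232 → ψ = 0.7250
Converged at ψ = 0.7250.
Compositions from xᵢ = zᵢ/(1+ψ(Kᵢ−1)), yᵢ = Kᵢxᵢ:
  A: x = 0.2184, y = 0.5066
  B: x = 0.1056, y = 0.2027
  C: x = 0.6761, y = 0.2907

ψ = 0.7250, x_A = 0.2184, y_A = 0.5066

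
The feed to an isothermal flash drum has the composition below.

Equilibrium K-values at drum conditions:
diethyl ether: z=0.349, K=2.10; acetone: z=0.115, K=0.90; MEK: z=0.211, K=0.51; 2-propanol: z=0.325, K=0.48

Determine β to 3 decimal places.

β = 0.199

Rachford–Rice: g(β) = Σ zᵢ(Kᵢ−1)/(1+β(Kᵢ−1)) = 0.
g(0) = ΣzᵢKᵢ − 1 = 0.100 and g(1) = 1 − Σzᵢ/Kᵢ = -0.385, so a root lies in (0, 1).
Newton iteration, β⁰ = 0.5:
  β = 0.500: g = -0.1297, g' = -0.426 → β = 0.196
  β = 0.196: g = 0.0017, g' = -0.458 → β = 0.199
Converged at β = 0.199.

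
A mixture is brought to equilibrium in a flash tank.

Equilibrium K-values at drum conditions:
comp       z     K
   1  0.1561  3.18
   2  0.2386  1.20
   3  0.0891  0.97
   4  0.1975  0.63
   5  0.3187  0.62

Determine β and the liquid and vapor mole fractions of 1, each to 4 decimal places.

Rachford–Rice: g(β) = Σ zᵢ(Kᵢ−1)/(1+β(Kᵢ−1)) = 0.
Feasibility: ΣzᵢKᵢ = 1.1912, Σzᵢ/Kᵢ = 1.1673 — both > 1, two phases present.
Iterate (Newton) starting at β = 0.5:
  β = 0.5000: g = -0.03569, g' = -0.2887 → β = 0.3764
  β = 0.3764: g = 0.00239, g' = -0.3313 → β = 0.3836
Converged at β = 0.3836.
Compositions from xᵢ = zᵢ/(1+β(Kᵢ−1)), yᵢ = Kᵢxᵢ:
  1: x = 0.0850, y = 0.2703
  2: x = 0.2216, y = 0.2659
  3: x = 0.0901, y = 0.0874
  4: x = 0.2302, y = 0.1450
  5: x = 0.3731, y = 0.2313

β = 0.3836, x_1 = 0.0850, y_1 = 0.2703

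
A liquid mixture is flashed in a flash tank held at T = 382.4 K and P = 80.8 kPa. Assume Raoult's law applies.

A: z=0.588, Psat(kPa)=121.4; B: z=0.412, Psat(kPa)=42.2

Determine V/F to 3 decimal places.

Raoult's law: Kᵢ = Pᵢˢᵃᵗ/P = Pᵢˢᵃᵗ/80.8.
  K_A = 121.4/80.8 = 1.50248, K_B = 42.2/80.8 = 0.52228
Rachford–Rice: g(V/F) = Σ zᵢ(Kᵢ−1)/(1+V/F(Kᵢ−1)) = 0.
g(0) = ΣzᵢKᵢ − 1 = 0.099 and g(1) = 1 − Σzᵢ/Kᵢ = -0.180, so a root lies in (0, 1).
Newton iteration, V/F⁰ = 0.7:
  V/F = 0.700: g = -0.0771, g' = -0.293 → V/F = 0.437
  V/F = 0.437: g = -0.0065, g' = -0.250 → V/F = 0.411
Converged at V/F = 0.411.

V/F = 0.411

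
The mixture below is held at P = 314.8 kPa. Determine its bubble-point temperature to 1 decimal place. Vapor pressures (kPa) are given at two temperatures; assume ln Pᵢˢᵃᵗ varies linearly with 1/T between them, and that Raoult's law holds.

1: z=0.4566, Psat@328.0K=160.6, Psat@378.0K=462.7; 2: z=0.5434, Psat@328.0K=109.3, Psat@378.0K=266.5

T = 371.0 K

Bubble-point temperature: ΣzᵢPᵢˢᵃᵗ(T) = P. Interpolate ln Pᵢˢᵃᵗ = aᵢ + bᵢ/T.
  T = 328.0 K: ΣzᵢPᵢˢᵃᵗ = 132.72 kPa
  T = 378.0 K: ΣzᵢPᵢˢᵃᵗ = 356.08 kPa
  T = 353.0 K: ΣzᵢPᵢˢᵃᵗ = 224.94 kPa
  T = 365.5 K: ΣzᵢPᵢˢᵃᵗ = 285.19 kPa
  T = 371.8 K: ΣzᵢPᵢˢᵃᵗ = 319.54 kPa
  T = 368.6 K: ΣzᵢPᵢˢᵃᵗ = 301.75 kPa
  T = 370.2 K: ΣzᵢPᵢˢᵃᵗ = 310.55 kPa
Interpolating between 370.2 K and 371.8 K gives T ≈ 371.0 K.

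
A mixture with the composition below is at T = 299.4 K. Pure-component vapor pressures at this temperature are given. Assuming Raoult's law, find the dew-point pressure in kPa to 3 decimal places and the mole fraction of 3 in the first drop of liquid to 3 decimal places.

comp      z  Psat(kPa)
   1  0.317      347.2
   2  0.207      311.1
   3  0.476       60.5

At the dew point ψ → 1, so Σzᵢ/Kᵢ = 1 with Kᵢ = Pᵢˢᵃᵗ/P ⇒ 1/P = Σzᵢ/Pᵢˢᵃᵗ.
1/P = 0.317/347.2 + 0.207/311.1 + 0.476/60.5 = 0.009446 ⇒ P = 105.863 kPa
xᵢ = zᵢP/Pᵢˢᵃᵗ ⇒ x_3 = 0.476·105.863/60.5 = 0.833

Pdew = 105.863 kPa, x_3 = 0.833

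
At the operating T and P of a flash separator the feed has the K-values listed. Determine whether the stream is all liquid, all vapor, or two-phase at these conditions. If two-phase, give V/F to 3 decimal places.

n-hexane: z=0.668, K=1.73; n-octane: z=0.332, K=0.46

two-phase, V/F = 0.782

ΣzᵢKᵢ = 1.308; Σzᵢ/Kᵢ = 1.108.
Both exceed 1, so a two-phase solution exists.
Material balance + equilibrium reduce to Σ zᵢ(Kᵢ−1)/(1+ψ(Kᵢ−1)) = 0.
Newton iteration, ψ⁰ = 0.34:
  ψ = 0.340: g = 0.1711, g' = -0.374 → ψ = 0.798
  ψ = 0.798: g = -0.0068, g' = -0.441 → ψ = 0.782
Converged at ψ = 0.782.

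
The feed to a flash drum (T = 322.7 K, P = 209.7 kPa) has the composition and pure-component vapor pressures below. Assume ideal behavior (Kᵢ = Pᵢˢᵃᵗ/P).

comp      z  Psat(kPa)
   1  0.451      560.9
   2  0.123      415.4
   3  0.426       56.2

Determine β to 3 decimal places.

β = 0.500

Raoult's law: Kᵢ = Pᵢˢᵃᵗ/P = Pᵢˢᵃᵗ/209.7.
  K_1 = 560.9/209.7 = 2.67477, K_2 = 415.4/209.7 = 1.98093, K_3 = 56.2/209.7 = 0.26800
Rachford–Rice: g(β) = Σ zᵢ(Kᵢ−1)/(1+β(Kᵢ−1)) = 0.
Check two-phase: ΣzᵢKᵢ = 1.564 > 1 and Σzᵢ/Kᵢ = 1.820 > 1, so g(0) = 0.564 > 0 and g(1) = -0.820 < 0.
Newton–Raphson from β = 0.38:
  β = 0.380: g = 0.1175, g' = -0.973 → β = 0.501
  β = 0.501: g = -0.0005, g' = -0.996 → β = 0.500
Converged at β = 0.500.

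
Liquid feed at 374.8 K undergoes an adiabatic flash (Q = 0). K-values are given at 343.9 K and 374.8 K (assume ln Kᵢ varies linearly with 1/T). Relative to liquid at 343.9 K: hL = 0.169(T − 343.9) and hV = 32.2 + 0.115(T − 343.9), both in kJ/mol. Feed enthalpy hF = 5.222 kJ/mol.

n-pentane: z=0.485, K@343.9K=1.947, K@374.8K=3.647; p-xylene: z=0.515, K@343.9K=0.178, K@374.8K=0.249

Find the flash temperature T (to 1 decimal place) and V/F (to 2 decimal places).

Adiabatic flash: solve Rachford–Rice at each trial T, then check hF = ψ·hV(T) + (1−ψ)·hL(T).
  T = 343.9 K: K = (1.947, 0.178), RR gives ψ = 0.046, H_out = 1.488 kJ/mol
  T = 374.8 K: K = (3.647, 0.249), RR gives ψ = 0.451, H_out = 18.999 kJ/mol
  T = 359.4 K: K = (2.704, 0.212), RR gives ψ = 0.313, H_out = 12.446 kJ/mol
  T = 351.6 K: K = (2.300, 0.195), RR gives ψ = 0.206, H_out = 7.852 kJ/mol
  T = 347.8 K: K = (2.121, 0.186), RR gives ψ = 0.136, H_out = 5.024 kJ/mol
  T = 349.7 K: K = (2.209, 0.190), RR gives ψ = 0.173, H_out = 6.501 kJ/mol
  T = 348.8 K: K = (2.167, 0.188), RR gives ψ = 0.156, H_out = 5.818 kJ/mol
Linear interpolation between T = 347.8 (H_out = 5.024) and T = 348.8 (H_out = 5.818) on hF = 5.222 gives T ≈ 348.0 K, at which ψ = 0.14.

T = 348.0 K, V/F = 0.14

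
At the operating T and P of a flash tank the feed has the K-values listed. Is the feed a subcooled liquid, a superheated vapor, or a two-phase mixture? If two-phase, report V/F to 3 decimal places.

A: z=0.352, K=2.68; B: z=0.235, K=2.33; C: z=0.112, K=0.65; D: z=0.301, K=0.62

superheated vapor

ΣzᵢKᵢ = 1.750; Σzᵢ/Kᵢ = 0.890.
Since Σzᵢ/Kᵢ < 1 the mixture is above its dew point — single vapor phase.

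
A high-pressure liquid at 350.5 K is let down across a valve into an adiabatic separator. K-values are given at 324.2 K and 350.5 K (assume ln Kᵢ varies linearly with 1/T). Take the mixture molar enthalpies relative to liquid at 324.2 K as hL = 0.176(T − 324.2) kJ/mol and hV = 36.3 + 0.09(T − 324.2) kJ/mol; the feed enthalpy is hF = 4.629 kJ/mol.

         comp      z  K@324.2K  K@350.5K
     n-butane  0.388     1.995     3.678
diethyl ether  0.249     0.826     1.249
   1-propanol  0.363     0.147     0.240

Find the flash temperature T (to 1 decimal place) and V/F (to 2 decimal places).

T = 326.3 K, V/F = 0.12

Adiabatic flash: solve Rachford–Rice at each trial T, then check hF = ψ·hV(T) + (1−ψ)·hL(T).
  T = 324.2 K: K = (1.995, 0.826, 0.147), RR gives ψ = 0.051, H_out = 1.850 kJ/mol
  T = 350.5 K: K = (3.678, 1.249, 0.240), RR gives ψ = 0.551, H_out = 23.372 kJ/mol
  T = 337.4 K: K = (2.744, 1.025, 0.190), RR gives ψ = 0.367, H_out = 15.237 kJ/mol
  T = 330.8 K: K = (2.347, 0.922, 0.167), RR gives ψ = 0.237, H_out = 9.629 kJ/mol
  T = 327.5 K: K = (2.166, 0.873, 0.157), RR gives ψ = 0.153, H_out = 6.108 kJ/mol
  T = 325.9 K: K = (2.082, 0.850, 0.152), RR gives ψ = 0.107, H_out = 4.153 kJ/mol
Linear interpolation between T = 325.9 (H_out = 4.153) and T = 327.5 (H_out = 6.108) on hF = 4.629 gives T ≈ 326.3 K, at which ψ = 0.12.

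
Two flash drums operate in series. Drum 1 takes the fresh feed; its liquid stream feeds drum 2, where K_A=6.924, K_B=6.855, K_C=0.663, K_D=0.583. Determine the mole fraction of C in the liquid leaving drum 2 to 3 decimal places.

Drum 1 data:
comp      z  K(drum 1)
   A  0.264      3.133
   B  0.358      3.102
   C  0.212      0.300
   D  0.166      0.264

Drum 1:
Newton–Raphson from ψ₁ = 0.66:
  ψ₁ = 0.660: g = 0.0357, g' = -1.184 → ψ₁ = 0.690
Converged at ψ₁ = 0.690.
Drum-1 compositions:
  A: x = 0.107, y = 0.335
  B: x = 0.146, y = 0.453
  C: x = 0.410, y = 0.123
  D: x = 0.337, y = 0.089
Drum-2 feed = drum-1 liquid: z₂ = (0.1068, 0.1461, 0.4099, 0.3371).
Drum 2:
Let ψ₂ = V/F and solve Σ zᵢ(Kᵢ−1)/(1+ψ₂(Kᵢ−1)) = 0.
g(0) = ΣzᵢKᵢ − 1 = 1.210 and g(1) = 1 − Σzᵢ/Kᵢ = -0.233, so a root lies in (0, 1).
Iterate (Newton) starting at ψ₂ = 0.5:
  ψ₂ = 0.500: g = 0.0338, g' = -0.725 → ψ₂ = 0.547
  ψ₂ = 0.547: g = 0.0015, g' = -0.661 → ψ₂ = 0.549
Converged at ψ₂ = 0.549.
  A: x = 0.025, y = 0.174
  B: x = 0.035, y = 0.238
  C: x = 0.503, y = 0.333
  D: x = 0.437, y = 0.255

x_C (drum 2) = 0.503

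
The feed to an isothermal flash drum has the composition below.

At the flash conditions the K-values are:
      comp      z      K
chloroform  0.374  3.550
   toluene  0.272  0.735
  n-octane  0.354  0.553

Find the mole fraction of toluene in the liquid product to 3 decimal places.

Material balance + equilibrium reduce to Σ zᵢ(Kᵢ−1)/(1+ψ(Kᵢ−1)) = 0.
Check two-phase: ΣzᵢKᵢ = 1.723 > 1 and Σzᵢ/Kᵢ = 1.116 > 1, so g(0) = 0.723 > 0 and g(1) = -0.116 < 0.
Iterate (Newton) starting at ψ = 0.5:
  ψ = 0.500: g = 0.1323, g' = -0.613 → ψ = 0.716
  ψ = 0.716: g = 0.0158, g' = -0.487 → ψ = 0.749
Converged at ψ = 0.749.
Compositions from xᵢ = zᵢ/(1+ψ(Kᵢ−1)), yᵢ = Kᵢxᵢ:
  chloroform: x = 0.129, y = 0.456
  toluene: x = 0.339, y = 0.249
  n-octane: x = 0.532, y = 0.294

x_toluene = 0.339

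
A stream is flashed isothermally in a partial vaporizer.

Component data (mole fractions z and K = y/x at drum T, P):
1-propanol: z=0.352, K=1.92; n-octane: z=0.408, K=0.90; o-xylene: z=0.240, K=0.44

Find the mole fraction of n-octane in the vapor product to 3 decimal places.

Newton iteration, ψ⁰ = 0.5:
  ψ = 0.500: g = -0.0078, g' = -0.289 → ψ = 0.473
Converged at ψ = 0.473.
Compositions from xᵢ = zᵢ/(1+ψ(Kᵢ−1)), yᵢ = Kᵢxᵢ:
  1-propanol: x = 0.245, y = 0.471
  n-octane: x = 0.428, y = 0.385
  o-xylene: x = 0.326, y = 0.144

y_n-octane = 0.385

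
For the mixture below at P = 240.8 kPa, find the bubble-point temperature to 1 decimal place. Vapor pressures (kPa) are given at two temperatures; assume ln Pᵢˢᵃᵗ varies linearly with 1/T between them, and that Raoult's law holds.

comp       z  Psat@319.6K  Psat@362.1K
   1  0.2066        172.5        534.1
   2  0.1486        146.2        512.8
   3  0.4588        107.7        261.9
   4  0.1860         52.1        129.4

Bubble-point temperature: ΣzᵢPᵢˢᵃᵗ(T) = P. Interpolate ln Pᵢˢᵃᵗ = aᵢ + bᵢ/T.
  T = 319.6 K: ΣzᵢPᵢˢᵃᵗ = 116.47 kPa
  T = 362.1 K: ΣzᵢPᵢˢᵃᵗ = 330.78 kPa
  T = 340.9 K: ΣzᵢPᵢˢᵃᵗ = 202.45 kPa
  T = 351.5 K: ΣzᵢPᵢˢᵃᵗ = 260.54 kPa
  T = 346.2 K: ΣzᵢPᵢˢᵃᵗ = 230.07 kPa
  T = 348.9 K: ΣzᵢPᵢˢᵃᵗ = 245.22 kPa
Interpolating between 346.2 K and 348.9 K gives T ≈ 348.1 K.

T = 348.1 K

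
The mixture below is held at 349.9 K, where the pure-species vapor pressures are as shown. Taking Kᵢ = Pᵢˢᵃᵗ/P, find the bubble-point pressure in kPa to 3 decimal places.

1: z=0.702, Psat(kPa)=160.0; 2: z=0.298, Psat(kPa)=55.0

At the bubble point ψ → 0, so ΣzᵢKᵢ = 1 with Kᵢ = Pᵢˢᵃᵗ/P ⇒ P = ΣzᵢPᵢˢᵃᵗ.
P = 0.702·160.0 + 0.298·55.0 = 128.710 kPa

Pbub = 128.710 kPa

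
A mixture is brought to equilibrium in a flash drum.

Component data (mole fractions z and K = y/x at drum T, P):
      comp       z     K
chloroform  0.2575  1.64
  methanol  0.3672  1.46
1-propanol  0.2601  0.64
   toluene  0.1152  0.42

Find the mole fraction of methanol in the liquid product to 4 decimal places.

x_methanol = 0.2763

Material balance + equilibrium reduce to Σ zᵢ(Kᵢ−1)/(1+V/F(Kᵢ−1)) = 0.
Feasibility: ΣzᵢKᵢ = 1.1733, Σzᵢ/Kᵢ = 1.0892 — both > 1, two phases present.
Newton iteration, V/F⁰ = 0.5:
  V/F = 0.5000: g = 0.05388, g' = -0.2389 → V/F = 0.7255
  V/F = 0.7255: g = -0.00291, g' = -0.2701 → V/F = 0.7147
Converged at V/F = 0.7147.
Compositions from xᵢ = zᵢ/(1+V/F(Kᵢ−1)), yᵢ = Kᵢxᵢ:
  chloroform: x = 0.1767, y = 0.2898
  methanol: x = 0.2763, y = 0.4035
  1-propanol: x = 0.3502, y = 0.2241
  toluene: x = 0.1968, y = 0.0826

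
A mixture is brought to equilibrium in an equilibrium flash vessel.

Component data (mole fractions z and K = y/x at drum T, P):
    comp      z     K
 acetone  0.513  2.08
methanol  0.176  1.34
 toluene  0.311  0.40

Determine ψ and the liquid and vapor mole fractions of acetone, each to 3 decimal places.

Iterate (Newton) starting at ψ = 0.5:
  ψ = 0.500: g = 0.1443, g' = -0.496 → ψ = 0.791
  ψ = 0.791: g = -0.0093, g' = -0.592 → ψ = 0.775
Converged at ψ = 0.775.
Compositions from xᵢ = zᵢ/(1+ψ(Kᵢ−1)), yᵢ = Kᵢxᵢ:
  acetone: x = 0.279, y = 0.581
  methanol: x = 0.139, y = 0.187
  toluene: x = 0.582, y = 0.233

ψ = 0.775, x_acetone = 0.279, y_acetone = 0.581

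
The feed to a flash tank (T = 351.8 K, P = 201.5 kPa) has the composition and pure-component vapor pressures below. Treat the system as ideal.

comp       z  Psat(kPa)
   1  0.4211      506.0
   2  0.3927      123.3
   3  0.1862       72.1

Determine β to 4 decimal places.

Raoult's law: Kᵢ = Pᵢˢᵃᵗ/P = Pᵢˢᵃᵗ/201.5.
  K_1 = 506.0/201.5 = 2.511166, K_2 = 123.3/201.5 = 0.611911, K_3 = 72.1/201.5 = 0.357816
Rachford–Rice: g(β) = Σ zᵢ(Kᵢ−1)/(1+β(Kᵢ−1)) = 0.
Check two-phase: ΣzᵢKᵢ = 1.3644 > 1 and Σzᵢ/Kᵢ = 1.3298 > 1, so g(0) = 0.3644 > 0 and g(1) = -0.3298 < 0.
Newton iteration, β⁰ = 0.5:
  β = 0.5000: g = -0.00275, g' = -0.5697 → β = 0.4952
Converged at β = 0.4952.

β = 0.4952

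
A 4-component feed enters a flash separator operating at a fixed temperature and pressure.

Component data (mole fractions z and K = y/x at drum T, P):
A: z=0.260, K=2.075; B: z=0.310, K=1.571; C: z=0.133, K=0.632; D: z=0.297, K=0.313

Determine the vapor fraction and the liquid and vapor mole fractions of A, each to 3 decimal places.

ψ = 0.402, x_A = 0.182, y_A = 0.377

Rachford–Rice: g(ψ) = Σ zᵢ(Kᵢ−1)/(1+ψ(Kᵢ−1)) = 0.
Check two-phase: ΣzᵢKᵢ = 1.204 > 1 and Σzᵢ/Kᵢ = 1.482 > 1, so g(0) = 0.204 > 0 and g(1) = -0.482 < 0.
Iterate (Newton) starting at ψ = 0.36:
  ψ = 0.360: g = 0.0208, g' = -0.497 → ψ = 0.402
Converged at ψ = 0.402.
Compositions from xᵢ = zᵢ/(1+ψ(Kᵢ−1)), yᵢ = Kᵢxᵢ:
  A: x = 0.182, y = 0.377
  B: x = 0.252, y = 0.396
  C: x = 0.156, y = 0.099
  D: x = 0.410, y = 0.128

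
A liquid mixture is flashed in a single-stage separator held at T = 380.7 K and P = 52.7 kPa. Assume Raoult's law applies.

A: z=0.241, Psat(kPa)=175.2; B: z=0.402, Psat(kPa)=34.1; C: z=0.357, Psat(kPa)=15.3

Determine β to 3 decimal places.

β = 0.132

Raoult's law: Kᵢ = Pᵢˢᵃᵗ/P = Pᵢˢᵃᵗ/52.7.
  K_A = 175.2/52.7 = 3.32448, K_B = 34.1/52.7 = 0.64706, K_C = 15.3/52.7 = 0.29032
Iterate (Newton) starting at β = 0.5:
  β = 0.500: g = -0.3059, g' = -0.784 → β = 0.110
  β = 0.110: g = 0.0237, g' = -1.092 → β = 0.132
Converged at β = 0.132.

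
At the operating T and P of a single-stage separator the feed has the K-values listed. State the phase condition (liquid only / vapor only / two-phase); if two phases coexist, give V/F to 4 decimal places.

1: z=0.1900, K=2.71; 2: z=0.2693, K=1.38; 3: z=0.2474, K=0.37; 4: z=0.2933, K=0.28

ΣzᵢKᵢ = 1.0602; Σzᵢ/Kᵢ = 1.9814.
Both exceed 1, so a two-phase solution exists.
Let ψ = V/F and solve Σ zᵢ(Kᵢ−1)/(1+ψ(Kᵢ−1)) = 0.
Iterate (Newton) starting at ψ = 0.63:
  ψ = 0.6300: g = -0.40595, g' = -0.9333 → ψ = 0.1950
  ψ = 0.1950: g = -0.08446, g' = -0.6795 → ψ = 0.0708
  ψ = 0.0708: g = 0.00384, g' = -0.7554 → ψ = 0.0758
  ψ = 0.0758: g = 0.00001, g' = -0.7505 → ψ = 0.0759
Converged at ψ = 0.0759.

two-phase, V/F = 0.0759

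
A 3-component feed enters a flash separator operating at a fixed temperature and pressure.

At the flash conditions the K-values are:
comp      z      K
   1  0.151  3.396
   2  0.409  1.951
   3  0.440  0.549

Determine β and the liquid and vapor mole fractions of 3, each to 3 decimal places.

β = 0.878, x_3 = 0.728, y_3 = 0.400

Material balance + equilibrium reduce to Σ zᵢ(Kᵢ−1)/(1+β(Kᵢ−1)) = 0.
Check two-phase: ΣzᵢKᵢ = 1.552 > 1 and Σzᵢ/Kᵢ = 1.056 > 1, so g(0) = 0.552 > 0 and g(1) = -0.056 < 0.
Newton–Raphson from β = 0.5:
  β = 0.500: g = 0.1720, g' = -0.499 → β = 0.845
  β = 0.845: g = 0.0146, g' = -0.442 → β = 0.878
Converged at β = 0.878.
Compositions from xᵢ = zᵢ/(1+β(Kᵢ−1)), yᵢ = Kᵢxᵢ:
  1: x = 0.049, y = 0.165
  2: x = 0.223, y = 0.435
  3: x = 0.728, y = 0.400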